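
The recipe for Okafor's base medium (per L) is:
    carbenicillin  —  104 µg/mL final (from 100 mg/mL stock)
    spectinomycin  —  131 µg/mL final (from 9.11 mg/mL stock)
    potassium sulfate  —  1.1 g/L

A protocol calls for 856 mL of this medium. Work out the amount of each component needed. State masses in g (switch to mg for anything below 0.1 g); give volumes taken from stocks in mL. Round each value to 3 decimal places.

Target volume = 856 mL = 0.856 L.
carbenicillin: dilute stock: 104 µg/mL × 856 mL ÷ 100000 µg/mL = 0.890 mL
spectinomycin: V = C2·V2/C1 = 131 µg/mL × 856 mL ÷ 9110 µg/mL = 12.309 mL
potassium sulfate: 1.1 g/L × 0.856 L = 0.942 g

carbenicillin 0.890 mL; spectinomycin 12.309 mL; potassium sulfate 0.942 g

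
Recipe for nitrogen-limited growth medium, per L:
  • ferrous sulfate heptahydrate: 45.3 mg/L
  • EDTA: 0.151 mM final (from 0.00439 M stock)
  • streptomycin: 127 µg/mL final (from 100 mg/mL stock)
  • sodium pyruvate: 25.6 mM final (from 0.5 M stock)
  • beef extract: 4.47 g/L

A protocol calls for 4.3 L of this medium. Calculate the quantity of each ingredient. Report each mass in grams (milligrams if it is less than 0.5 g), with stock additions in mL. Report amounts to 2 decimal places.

ferrous sulfate heptahydrate 194.79 mg; EDTA 147.90 mL; streptomycin 5.46 mL; sodium pyruvate 220.16 mL; beef extract 19.22 g

Working volume: 4.3 L.
ferrous sulfate heptahydrate: 45.3 mg/L × 4.3 L = 194.79 mg
EDTA: V = C2·V2/C1 = 0.151 mM × 4300 mL ÷ 4.39 mM = 147.90 mL
streptomycin: dilute stock: 127 µg/mL × 4300 mL ÷ 100000 µg/mL = 5.46 mL
sodium pyruvate: dilute stock: 25.6 mM × 4300 mL ÷ 500 mM = 220.16 mL
beef extract: 4.47 g/L × 4.3 L = 19.22 g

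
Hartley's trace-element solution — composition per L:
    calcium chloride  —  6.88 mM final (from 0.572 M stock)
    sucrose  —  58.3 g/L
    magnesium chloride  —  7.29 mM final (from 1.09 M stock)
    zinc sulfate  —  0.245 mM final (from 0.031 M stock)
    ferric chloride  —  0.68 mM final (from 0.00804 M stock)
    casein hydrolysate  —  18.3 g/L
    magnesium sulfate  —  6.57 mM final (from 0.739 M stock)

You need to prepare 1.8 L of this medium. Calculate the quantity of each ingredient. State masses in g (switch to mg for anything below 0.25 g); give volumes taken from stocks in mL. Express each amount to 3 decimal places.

calcium chloride 21.650 mL; sucrose 104.940 g; magnesium chloride 12.039 mL; zinc sulfate 14.226 mL; ferric chloride 152.239 mL; casein hydrolysate 32.940 g; magnesium sulfate 16.003 mL

Scale factor relative to 1 L: 1.8.
calcium chloride: dilute stock: 6.88 mM × 1800 mL ÷ 572 mM = 21.650 mL
sucrose: 58.3 g/L × 1.8 L = 104.940 g
magnesium chloride: C1V1 = C2V2 → 7.29 mM × 1800 mL ÷ 1090 mM = 12.039 mL
zinc sulfate: V = C2·V2/C1 = 0.245 mM × 1800 mL ÷ 31 mM = 14.226 mL
ferric chloride: V = C2·V2/C1 = 0.68 mM × 1800 mL ÷ 8.04 mM = 152.239 mL
casein hydrolysate: 18.3 g/L × 1.8 L = 32.940 g
magnesium sulfate: V = C2·V2/C1 = 6.57 mM × 1800 mL ÷ 739 mM = 16.003 mL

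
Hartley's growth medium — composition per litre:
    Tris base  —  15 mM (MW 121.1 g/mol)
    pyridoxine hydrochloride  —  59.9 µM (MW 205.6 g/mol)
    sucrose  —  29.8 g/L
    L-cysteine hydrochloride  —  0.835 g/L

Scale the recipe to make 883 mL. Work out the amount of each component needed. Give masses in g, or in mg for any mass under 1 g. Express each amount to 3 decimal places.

Working volume: 883 mL = 0.883 L.
Tris base: 15 mmol/L × 121.1 g/mol × 0.883 L ÷ 1000 = 1.604 g
pyridoxine hydrochloride: 59.9 µmol/L × 205.6 g/mol × 0.883 L ÷ 1000 = 10.875 mg
sucrose: 29.8 g/L × 0.883 L = 26.313 g
L-cysteine hydrochloride: 0.835 g/L × 0.883 L = 0.737305 g = 737.305 mg

Tris base 1.604 g; pyridoxine hydrochloride 10.875 mg; sucrose 26.313 g; L-cysteine hydrochloride 737.305 mg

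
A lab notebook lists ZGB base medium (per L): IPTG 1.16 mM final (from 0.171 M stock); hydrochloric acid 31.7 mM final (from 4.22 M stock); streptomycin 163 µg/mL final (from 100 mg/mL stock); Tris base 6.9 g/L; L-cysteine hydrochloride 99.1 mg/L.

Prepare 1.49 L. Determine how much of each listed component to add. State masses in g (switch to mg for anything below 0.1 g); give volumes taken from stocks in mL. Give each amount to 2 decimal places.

IPTG 10.11 mL; hydrochloric acid 11.19 mL; streptomycin 2.43 mL; Tris base 10.28 g; L-cysteine hydrochloride 0.15 g

Working volume: 1.49 L.
IPTG: dilute stock: 1.16 mM × 1490 mL ÷ 171 mM = 10.11 mL
hydrochloric acid: V = C2·V2/C1 = 31.7 mM × 1490 mL ÷ 4220 mM = 11.19 mL
streptomycin: C1V1 = C2V2 → 163 µg/mL × 1490 mL ÷ 100000 µg/mL = 2.43 mL
Tris base: 6.9 g/L × 1.49 L = 10.28 g
L-cysteine hydrochloride: 99.1 mg/L × 1.49 L = 147.659 mg = 0.15 g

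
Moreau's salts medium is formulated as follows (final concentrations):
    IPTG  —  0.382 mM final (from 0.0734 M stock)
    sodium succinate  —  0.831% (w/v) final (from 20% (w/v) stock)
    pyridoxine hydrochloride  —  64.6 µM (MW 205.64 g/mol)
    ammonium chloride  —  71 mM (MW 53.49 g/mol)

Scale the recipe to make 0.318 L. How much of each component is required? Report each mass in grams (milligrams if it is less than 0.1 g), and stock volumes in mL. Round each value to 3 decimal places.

IPTG 1.655 mL; sodium succinate 13.213 mL; pyridoxine hydrochloride 4.224 mg; ammonium chloride 1.208 g

Working volume: 0.318 L.
IPTG: V = C2·V2/C1 = 0.382 mM × 318 mL ÷ 73.4 mM = 1.655 mL
sodium succinate: dilute stock: 0.831% ÷ 20% × 318 mL = 13.213 mL
pyridoxine hydrochloride: 64.6 µmol/L × 205.64 g/mol × 0.318 L ÷ 1000 = 4.224 mg
ammonium chloride: 71 mmol/L × 53.49 g/mol × 0.318 L ÷ 1000 = 1.208 g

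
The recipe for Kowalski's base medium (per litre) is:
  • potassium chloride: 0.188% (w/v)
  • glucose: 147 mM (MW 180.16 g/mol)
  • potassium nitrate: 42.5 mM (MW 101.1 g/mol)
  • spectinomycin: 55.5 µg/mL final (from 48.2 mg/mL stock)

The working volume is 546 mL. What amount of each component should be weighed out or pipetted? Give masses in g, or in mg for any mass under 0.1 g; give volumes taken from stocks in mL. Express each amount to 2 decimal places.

potassium chloride 1.03 g; glucose 14.46 g; potassium nitrate 2.35 g; spectinomycin 0.63 mL

Working volume: 546 mL = 0.546 L.
potassium chloride: 0.188% w/v = 1.88 g/L → 1.88 × 0.546 L = 1.03 g
glucose: 147 mmol/L × 180.16 g/mol × 0.546 L ÷ 1000 = 14.46 g
potassium nitrate: 42.5 mmol/L × 101.1 g/mol × 0.546 L ÷ 1000 = 2.35 g
spectinomycin: V = C2·V2/C1 = 55.5 µg/mL × 546 mL ÷ 48200 µg/mL = 0.63 mL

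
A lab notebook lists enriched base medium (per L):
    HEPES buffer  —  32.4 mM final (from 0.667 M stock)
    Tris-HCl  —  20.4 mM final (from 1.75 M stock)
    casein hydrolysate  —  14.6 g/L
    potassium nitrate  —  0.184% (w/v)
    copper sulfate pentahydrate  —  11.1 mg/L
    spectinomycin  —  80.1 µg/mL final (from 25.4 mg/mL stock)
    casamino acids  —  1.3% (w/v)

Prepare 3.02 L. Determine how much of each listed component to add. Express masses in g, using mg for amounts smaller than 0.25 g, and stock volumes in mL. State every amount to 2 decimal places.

Scale factor relative to 1 L: 3.02.
HEPES buffer: dilute stock: 32.4 mM × 3020 mL ÷ 667 mM = 146.70 mL
Tris-HCl: V = C2·V2/C1 = 20.4 mM × 3020 mL ÷ 1750 mM = 35.20 mL
casein hydrolysate: 14.6 g/L × 3.02 L = 44.09 g
potassium nitrate: 0.184% w/v = 1.84 g/L → 1.84 × 3.02 L = 5.56 g
copper sulfate pentahydrate: 11.1 mg/L × 3.02 L = 33.52 mg
spectinomycin: dilute stock: 80.1 µg/mL × 3020 mL ÷ 25400 µg/mL = 9.52 mL
casamino acids: 1.3 g per 100 mL × 3020 mL ÷ 100 = 39.26 g

HEPES buffer 146.70 mL; Tris-HCl 35.20 mL; casein hydrolysate 44.09 g; potassium nitrate 5.56 g; copper sulfate pentahydrate 33.52 mg; spectinomycin 9.52 mL; casamino acids 39.26 g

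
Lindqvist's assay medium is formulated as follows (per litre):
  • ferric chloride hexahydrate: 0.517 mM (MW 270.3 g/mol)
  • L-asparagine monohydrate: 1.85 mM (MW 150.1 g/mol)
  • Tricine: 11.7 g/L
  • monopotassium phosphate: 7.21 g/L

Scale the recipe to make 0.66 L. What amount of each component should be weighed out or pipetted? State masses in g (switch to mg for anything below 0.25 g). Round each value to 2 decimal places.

Scale factor relative to 1 L: 0.66.
ferric chloride hexahydrate: 0.517 mmol/L × 270.3 mg/mmol × 0.66 L = 92.23 mg
L-asparagine monohydrate: 1.85 mmol/L × 150.1 mg/mmol × 0.66 L = 183.27 mg
Tricine: 11.7 g/L × 0.66 L = 7.72 g
monopotassium phosphate: 7.21 g/L × 0.66 L = 4.76 g

ferric chloride hexahydrate 92.23 mg; L-asparagine monohydrate 183.27 mg; Tricine 7.72 g; monopotassium phosphate 4.76 g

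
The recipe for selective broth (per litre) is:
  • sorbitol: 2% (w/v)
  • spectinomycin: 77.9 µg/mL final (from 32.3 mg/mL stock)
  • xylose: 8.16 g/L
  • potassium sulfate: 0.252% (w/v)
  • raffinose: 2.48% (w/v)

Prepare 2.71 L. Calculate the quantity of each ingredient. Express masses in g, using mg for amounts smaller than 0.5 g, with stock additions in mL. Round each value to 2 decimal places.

Working volume: 2.71 L.
sorbitol: 2 g per 100 mL × 2710 mL ÷ 100 = 54.20 g
spectinomycin: V = C2·V2/C1 = 77.9 µg/mL × 2710 mL ÷ 32300 µg/mL = 6.54 mL
xylose: 8.16 g/L × 2.71 L = 22.11 g
potassium sulfate: 0.252 g per 100 mL × 2710 mL ÷ 100 = 6.83 g
raffinose: 2.48% w/v = 24.8 g/L → 24.8 × 2.71 L = 67.21 g

sorbitol 54.20 g; spectinomycin 6.54 mL; xylose 22.11 g; potassium sulfate 6.83 g; raffinose 67.21 g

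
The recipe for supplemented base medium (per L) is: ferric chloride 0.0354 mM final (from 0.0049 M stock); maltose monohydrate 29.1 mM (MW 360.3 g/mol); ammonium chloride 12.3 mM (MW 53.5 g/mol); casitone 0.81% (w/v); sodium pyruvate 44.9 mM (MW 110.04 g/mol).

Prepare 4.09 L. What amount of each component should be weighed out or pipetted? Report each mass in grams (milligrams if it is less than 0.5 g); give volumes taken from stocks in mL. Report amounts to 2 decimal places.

ferric chloride 29.55 mL; maltose monohydrate 42.88 g; ammonium chloride 2.69 g; casitone 33.13 g; sodium pyruvate 20.21 g

Scale factor relative to 1 L: 4.09.
ferric chloride: V = C2·V2/C1 = 0.0354 mM × 4090 mL ÷ 4.9 mM = 29.55 mL
maltose monohydrate: 29.1 mmol/L × 360.3 g/mol × 4.09 L ÷ 1000 = 42.88 g
ammonium chloride: 12.3 mmol/L × 53.5 g/mol × 4.09 L ÷ 1000 = 2.69 g
casitone: 0.81 g per 100 mL × 4090 mL ÷ 100 = 33.13 g
sodium pyruvate: 44.9 mmol/L × 110.04 g/mol × 4.09 L ÷ 1000 = 20.21 g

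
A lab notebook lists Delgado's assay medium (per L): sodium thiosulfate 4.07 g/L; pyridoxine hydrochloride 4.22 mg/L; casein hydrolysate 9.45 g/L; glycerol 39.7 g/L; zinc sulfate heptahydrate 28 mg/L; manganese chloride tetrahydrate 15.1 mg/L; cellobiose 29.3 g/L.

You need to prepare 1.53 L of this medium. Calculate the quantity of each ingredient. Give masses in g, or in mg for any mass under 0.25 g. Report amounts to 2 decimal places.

Working volume: 1.53 L.
sodium thiosulfate: 4.07 g/L × 1.53 L = 6.23 g
pyridoxine hydrochloride: 4.22 mg/L × 1.53 L = 6.46 mg
casein hydrolysate: 9.45 g/L × 1.53 L = 14.46 g
glycerol: 39.7 g/L × 1.53 L = 60.74 g
zinc sulfate heptahydrate: 28 mg/L × 1.53 L = 42.84 mg
manganese chloride tetrahydrate: 15.1 mg/L × 1.53 L = 23.10 mg
cellobiose: 29.3 g/L × 1.53 L = 44.83 g

sodium thiosulfate 6.23 g; pyridoxine hydrochloride 6.46 mg; casein hydrolysate 14.46 g; glycerol 60.74 g; zinc sulfate heptahydrate 42.84 mg; manganese chloride tetrahydrate 23.10 mg; cellobiose 44.83 g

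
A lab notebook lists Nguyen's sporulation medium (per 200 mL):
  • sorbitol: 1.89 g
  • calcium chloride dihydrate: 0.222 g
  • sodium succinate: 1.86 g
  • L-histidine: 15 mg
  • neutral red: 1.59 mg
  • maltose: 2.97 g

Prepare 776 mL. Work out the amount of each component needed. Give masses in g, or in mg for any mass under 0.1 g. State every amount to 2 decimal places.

Ratio of target to recipe volume: 776 / 200 = 3.88.
sorbitol: 1.89 g × (776 mL / 200 mL) = 7.33 g
calcium chloride dihydrate: 0.222 g × (776 mL / 200 mL) = 0.86 g
sodium succinate: 1.86 g × (776 mL / 200 mL) = 7.22 g
L-histidine: 15 mg × (776 mL / 200 mL) = 58.20 mg
neutral red: 1.59 mg × (776 mL / 200 mL) = 6.17 mg
maltose: 2.97 g × (776 mL / 200 mL) = 11.52 g

sorbitol 7.33 g; calcium chloride dihydrate 0.86 g; sodium succinate 7.22 g; L-histidine 58.20 mg; neutral red 6.17 mg; maltose 11.52 g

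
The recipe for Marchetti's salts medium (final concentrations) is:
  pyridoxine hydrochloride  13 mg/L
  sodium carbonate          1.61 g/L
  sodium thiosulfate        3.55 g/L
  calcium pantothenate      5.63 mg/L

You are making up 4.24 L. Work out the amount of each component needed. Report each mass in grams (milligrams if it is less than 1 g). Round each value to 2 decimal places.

Working volume: 4.24 L.
pyridoxine hydrochloride: 13 mg/L × 4.24 L = 55.12 mg
sodium carbonate: 1.61 g/L × 4.24 L = 6.83 g
sodium thiosulfate: 3.55 g/L × 4.24 L = 15.05 g
calcium pantothenate: 5.63 mg/L × 4.24 L = 23.87 mg

pyridoxine hydrochloride 55.12 mg; sodium carbonate 6.83 g; sodium thiosulfate 15.05 g; calcium pantothenate 23.87 mg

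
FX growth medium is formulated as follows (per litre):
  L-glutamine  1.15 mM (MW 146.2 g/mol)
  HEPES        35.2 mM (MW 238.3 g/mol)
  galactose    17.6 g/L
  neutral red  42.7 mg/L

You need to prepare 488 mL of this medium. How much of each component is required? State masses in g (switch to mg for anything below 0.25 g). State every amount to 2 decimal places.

L-glutamine 82.05 mg; HEPES 4.09 g; galactose 8.59 g; neutral red 20.84 mg

Working volume: 488 mL = 0.488 L.
L-glutamine: 1.15 mmol/L × 146.2 mg/mmol × 0.488 L = 82.05 mg
HEPES: 35.2 mmol/L × 238.3 g/mol × 0.488 L ÷ 1000 = 4.09 g
galactose: 17.6 g/L × 0.488 L = 8.59 g
neutral red: 42.7 mg/L × 0.488 L = 20.84 mg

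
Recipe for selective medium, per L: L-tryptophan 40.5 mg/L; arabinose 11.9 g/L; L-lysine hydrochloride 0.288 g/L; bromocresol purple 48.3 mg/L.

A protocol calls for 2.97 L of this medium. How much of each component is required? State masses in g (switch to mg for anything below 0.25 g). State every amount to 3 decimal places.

L-tryptophan 120.285 mg; arabinose 35.343 g; L-lysine hydrochloride 0.855 g; bromocresol purple 143.451 mg

Scale factor relative to 1 L: 2.97.
L-tryptophan: 40.5 mg/L × 2.97 L = 120.285 mg
arabinose: 11.9 g/L × 2.97 L = 35.343 g
L-lysine hydrochloride: 0.288 g/L × 2.97 L = 0.855 g
bromocresol purple: 48.3 mg/L × 2.97 L = 143.451 mg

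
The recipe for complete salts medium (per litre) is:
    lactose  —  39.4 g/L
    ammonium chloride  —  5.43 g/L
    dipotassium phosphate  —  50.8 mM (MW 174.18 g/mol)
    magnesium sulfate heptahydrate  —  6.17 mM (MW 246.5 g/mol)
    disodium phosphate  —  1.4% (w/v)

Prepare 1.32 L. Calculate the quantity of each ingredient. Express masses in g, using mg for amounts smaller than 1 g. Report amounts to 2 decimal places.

lactose 52.01 g; ammonium chloride 7.17 g; dipotassium phosphate 11.68 g; magnesium sulfate heptahydrate 2.01 g; disodium phosphate 18.48 g

Scale factor relative to 1 L: 1.32.
lactose: 39.4 g/L × 1.32 L = 52.01 g
ammonium chloride: 5.43 g/L × 1.32 L = 7.17 g
dipotassium phosphate: 50.8 mmol/L × 174.18 g/mol × 1.32 L ÷ 1000 = 11.68 g
magnesium sulfate heptahydrate: 6.17 mmol/L × 246.5 g/mol × 1.32 L ÷ 1000 = 2.01 g
disodium phosphate: 1.4 g per 100 mL × 1320 mL ÷ 100 = 18.48 g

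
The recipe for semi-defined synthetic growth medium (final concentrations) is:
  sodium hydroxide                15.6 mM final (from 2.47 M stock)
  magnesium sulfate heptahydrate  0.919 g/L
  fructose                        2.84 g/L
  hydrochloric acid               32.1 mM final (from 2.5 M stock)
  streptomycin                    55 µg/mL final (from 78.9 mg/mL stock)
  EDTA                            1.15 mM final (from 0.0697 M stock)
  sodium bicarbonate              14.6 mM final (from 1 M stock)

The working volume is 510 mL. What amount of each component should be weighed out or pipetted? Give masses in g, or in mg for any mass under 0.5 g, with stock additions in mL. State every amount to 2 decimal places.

Working volume: 510 mL = 0.51 L.
sodium hydroxide: dilute stock: 15.6 mM × 510 mL ÷ 2470 mM = 3.22 mL
magnesium sulfate heptahydrate: 0.919 g/L × 0.51 L = 0.46869 g = 468.69 mg
fructose: 2.84 g/L × 0.51 L = 1.45 g
hydrochloric acid: V = C2·V2/C1 = 32.1 mM × 510 mL ÷ 2500 mM = 6.55 mL
streptomycin: V = C2·V2/C1 = 55 µg/mL × 510 mL ÷ 78900 µg/mL = 0.36 mL
EDTA: V = C2·V2/C1 = 1.15 mM × 510 mL ÷ 69.7 mM = 8.41 mL
sodium bicarbonate: dilute stock: 14.6 mM × 510 mL ÷ 1000 mM = 7.45 mL

sodium hydroxide 3.22 mL; magnesium sulfate heptahydrate 468.69 mg; fructose 1.45 g; hydrochloric acid 6.55 mL; streptomycin 0.36 mL; EDTA 8.41 mL; sodium bicarbonate 7.45 mL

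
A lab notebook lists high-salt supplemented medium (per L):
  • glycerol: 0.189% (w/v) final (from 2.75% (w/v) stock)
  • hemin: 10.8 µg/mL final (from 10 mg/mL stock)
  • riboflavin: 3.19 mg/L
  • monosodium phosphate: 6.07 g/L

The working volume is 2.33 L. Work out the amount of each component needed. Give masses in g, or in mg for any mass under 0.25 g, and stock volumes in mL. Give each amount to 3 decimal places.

glycerol 160.135 mL; hemin 2.516 mL; riboflavin 7.433 mg; monosodium phosphate 14.143 g

Scale factor relative to 1 L: 2.33.
glycerol: dilute stock: 0.189% ÷ 2.75% × 2330 mL = 160.135 mL
hemin: dilute stock: 10.8 µg/mL × 2330 mL ÷ 10000 µg/mL = 2.516 mL
riboflavin: 3.19 mg/L × 2.33 L = 7.433 mg
monosodium phosphate: 6.07 g/L × 2.33 L = 14.143 g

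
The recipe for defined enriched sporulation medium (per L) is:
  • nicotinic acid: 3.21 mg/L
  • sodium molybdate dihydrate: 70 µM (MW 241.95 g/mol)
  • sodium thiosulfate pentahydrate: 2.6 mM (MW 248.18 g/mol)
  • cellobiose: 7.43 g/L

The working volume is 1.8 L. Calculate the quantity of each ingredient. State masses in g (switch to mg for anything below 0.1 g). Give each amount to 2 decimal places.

Scale factor relative to 1 L: 1.8.
nicotinic acid: 3.21 mg/L × 1.8 L = 5.78 mg
sodium molybdate dihydrate: 70 µmol/L × 241.95 g/mol × 1.8 L ÷ 1000 = 30.49 mg
sodium thiosulfate pentahydrate: 2.6 mmol/L × 248.18 g/mol × 1.8 L ÷ 1000 = 1.16 g
cellobiose: 7.43 g/L × 1.8 L = 13.37 g

nicotinic acid 5.78 mg; sodium molybdate dihydrate 30.49 mg; sodium thiosulfate pentahydrate 1.16 g; cellobiose 13.37 g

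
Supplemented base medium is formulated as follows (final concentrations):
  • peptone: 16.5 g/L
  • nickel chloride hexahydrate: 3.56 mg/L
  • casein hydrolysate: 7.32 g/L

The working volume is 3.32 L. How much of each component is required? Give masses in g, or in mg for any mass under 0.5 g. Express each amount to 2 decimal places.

peptone 54.78 g; nickel chloride hexahydrate 11.82 mg; casein hydrolysate 24.30 g

Scale factor relative to 1 L: 3.32.
peptone: 16.5 g/L × 3.32 L = 54.78 g
nickel chloride hexahydrate: 3.56 mg/L × 3.32 L = 11.82 mg
casein hydrolysate: 7.32 g/L × 3.32 L = 24.30 g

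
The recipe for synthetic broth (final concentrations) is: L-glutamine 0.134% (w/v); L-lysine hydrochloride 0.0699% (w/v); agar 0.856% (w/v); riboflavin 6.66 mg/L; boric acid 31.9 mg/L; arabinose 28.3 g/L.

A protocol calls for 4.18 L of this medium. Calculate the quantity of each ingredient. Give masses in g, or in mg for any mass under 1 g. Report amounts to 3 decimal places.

L-glutamine 5.601 g; L-lysine hydrochloride 2.922 g; agar 35.781 g; riboflavin 27.839 mg; boric acid 133.342 mg; arabinose 118.294 g

Scale factor relative to 1 L: 4.18.
L-glutamine: 0.134 g per 100 mL × 4180 mL ÷ 100 = 5.601 g
L-lysine hydrochloride: 0.0699 g per 100 mL × 4180 mL ÷ 100 = 2.922 g
agar: 0.856% w/v = 8.56 g/L → 8.56 × 4.18 L = 35.781 g
riboflavin: 6.66 mg/L × 4.18 L = 27.839 mg
boric acid: 31.9 mg/L × 4.18 L = 133.342 mg
arabinose: 28.3 g/L × 4.18 L = 118.294 g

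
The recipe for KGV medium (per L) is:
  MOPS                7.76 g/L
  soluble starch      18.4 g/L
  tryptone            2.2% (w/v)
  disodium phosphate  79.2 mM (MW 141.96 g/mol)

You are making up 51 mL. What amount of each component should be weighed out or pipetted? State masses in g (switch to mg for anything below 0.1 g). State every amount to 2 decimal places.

Working volume: 51 mL = 0.051 L.
MOPS: 7.76 g/L × 0.051 L = 0.40 g
soluble starch: 18.4 g/L × 0.051 L = 0.94 g
tryptone: 2.2 g per 100 mL × 51 mL ÷ 100 = 1.12 g
disodium phosphate: 79.2 mmol/L × 141.96 g/mol × 0.051 L ÷ 1000 = 0.57 g

MOPS 0.40 g; soluble starch 0.94 g; tryptone 1.12 g; disodium phosphate 0.57 g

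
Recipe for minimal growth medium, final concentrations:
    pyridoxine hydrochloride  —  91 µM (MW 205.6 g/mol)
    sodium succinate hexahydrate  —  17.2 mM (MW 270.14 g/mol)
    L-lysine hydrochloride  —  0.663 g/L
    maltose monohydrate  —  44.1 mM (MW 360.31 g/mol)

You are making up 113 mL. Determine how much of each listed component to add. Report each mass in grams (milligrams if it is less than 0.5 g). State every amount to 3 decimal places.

Scale factor relative to 1 L: 0.113.
pyridoxine hydrochloride: 91 µmol/L × 205.6 g/mol × 0.113 L ÷ 1000 = 2.114 mg
sodium succinate hexahydrate: 17.2 mmol/L × 270.14 g/mol × 0.113 L ÷ 1000 = 0.525 g
L-lysine hydrochloride: 0.663 g/L × 0.113 L = 0.074919 g = 74.919 mg
maltose monohydrate: 44.1 mmol/L × 360.31 g/mol × 0.113 L ÷ 1000 = 1.796 g

pyridoxine hydrochloride 2.114 mg; sodium succinate hexahydrate 0.525 g; L-lysine hydrochloride 74.919 mg; maltose monohydrate 1.796 g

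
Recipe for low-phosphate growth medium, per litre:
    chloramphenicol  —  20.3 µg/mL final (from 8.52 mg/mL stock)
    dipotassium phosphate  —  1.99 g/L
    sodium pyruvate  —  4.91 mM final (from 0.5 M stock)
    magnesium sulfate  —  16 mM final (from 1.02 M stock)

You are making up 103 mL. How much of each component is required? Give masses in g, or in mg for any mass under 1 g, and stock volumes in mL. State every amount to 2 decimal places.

chloramphenicol 0.25 mL; dipotassium phosphate 204.97 mg; sodium pyruvate 1.01 mL; magnesium sulfate 1.62 mL

Scale factor relative to 1 L: 0.103.
chloramphenicol: V = C2·V2/C1 = 20.3 µg/mL × 103 mL ÷ 8520 µg/mL = 0.25 mL
dipotassium phosphate: 1.99 g/L × 0.103 L = 0.20497 g = 204.97 mg
sodium pyruvate: V = C2·V2/C1 = 4.91 mM × 103 mL ÷ 500 mM = 1.01 mL
magnesium sulfate: V = C2·V2/C1 = 16 mM × 103 mL ÷ 1020 mM = 1.62 mL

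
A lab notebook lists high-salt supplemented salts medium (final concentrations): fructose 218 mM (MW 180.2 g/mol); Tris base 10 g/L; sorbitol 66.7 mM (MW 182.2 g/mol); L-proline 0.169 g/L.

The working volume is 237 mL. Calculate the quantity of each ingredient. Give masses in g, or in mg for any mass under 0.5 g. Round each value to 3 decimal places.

fructose 9.310 g; Tris base 2.370 g; sorbitol 2.880 g; L-proline 40.053 mg

Target volume = 237 mL = 0.237 L.
fructose: 218 mmol/L × 180.2 g/mol × 0.237 L ÷ 1000 = 9.310 g
Tris base: 10 g/L × 0.237 L = 2.370 g
sorbitol: 66.7 mmol/L × 182.2 g/mol × 0.237 L ÷ 1000 = 2.880 g
L-proline: 0.169 g/L × 0.237 L = 0.040053 g = 40.053 mg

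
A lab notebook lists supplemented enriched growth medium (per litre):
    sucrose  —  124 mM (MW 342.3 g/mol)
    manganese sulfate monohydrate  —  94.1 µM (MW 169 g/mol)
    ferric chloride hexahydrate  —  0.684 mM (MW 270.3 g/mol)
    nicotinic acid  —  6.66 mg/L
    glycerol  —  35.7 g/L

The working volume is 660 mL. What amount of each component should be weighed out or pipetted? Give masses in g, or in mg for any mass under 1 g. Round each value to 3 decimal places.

sucrose 28.014 g; manganese sulfate monohydrate 10.496 mg; ferric chloride hexahydrate 122.024 mg; nicotinic acid 4.396 mg; glycerol 23.562 g

Target volume = 660 mL = 0.66 L.
sucrose: 124 mmol/L × 342.3 g/mol × 0.66 L ÷ 1000 = 28.014 g
manganese sulfate monohydrate: 94.1 µmol/L × 169 g/mol × 0.66 L ÷ 1000 = 10.496 mg
ferric chloride hexahydrate: 0.684 mmol/L × 270.3 mg/mmol × 0.66 L = 122.024 mg
nicotinic acid: 6.66 mg/L × 0.66 L = 4.396 mg
glycerol: 35.7 g/L × 0.66 L = 23.562 g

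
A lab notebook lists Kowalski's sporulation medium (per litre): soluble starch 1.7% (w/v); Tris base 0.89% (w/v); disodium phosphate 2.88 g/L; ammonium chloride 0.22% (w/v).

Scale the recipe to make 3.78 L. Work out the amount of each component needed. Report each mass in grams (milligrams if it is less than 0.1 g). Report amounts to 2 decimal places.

soluble starch 64.26 g; Tris base 33.64 g; disodium phosphate 10.89 g; ammonium chloride 8.32 g

Scale factor relative to 1 L: 3.78.
soluble starch: 1.7% w/v = 17 g/L → 17 × 3.78 L = 64.26 g
Tris base: 0.89 g per 100 mL × 3780 mL ÷ 100 = 33.64 g
disodium phosphate: 2.88 g/L × 3.78 L = 10.89 g
ammonium chloride: 0.22% w/v = 2.2 g/L → 2.2 × 3.78 L = 8.32 g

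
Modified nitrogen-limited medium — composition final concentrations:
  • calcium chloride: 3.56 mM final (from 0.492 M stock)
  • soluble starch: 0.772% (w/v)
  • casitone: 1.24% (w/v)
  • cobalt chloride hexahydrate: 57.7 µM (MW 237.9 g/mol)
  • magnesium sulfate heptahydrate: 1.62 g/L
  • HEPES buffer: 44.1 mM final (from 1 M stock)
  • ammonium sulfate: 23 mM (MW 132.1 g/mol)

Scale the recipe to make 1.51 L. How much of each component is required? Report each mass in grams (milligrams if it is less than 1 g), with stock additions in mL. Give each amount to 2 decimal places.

calcium chloride 10.93 mL; soluble starch 11.66 g; casitone 18.72 g; cobalt chloride hexahydrate 20.73 mg; magnesium sulfate heptahydrate 2.45 g; HEPES buffer 66.59 mL; ammonium sulfate 4.59 g

Working volume: 1.51 L.
calcium chloride: V = C2·V2/C1 = 3.56 mM × 1510 mL ÷ 492 mM = 10.93 mL
soluble starch: 0.772 g per 100 mL × 1510 mL ÷ 100 = 11.66 g
casitone: 1.24 g per 100 mL × 1510 mL ÷ 100 = 18.72 g
cobalt chloride hexahydrate: 57.7 µmol/L × 237.9 g/mol × 1.51 L ÷ 1000 = 20.73 mg
magnesium sulfate heptahydrate: 1.62 g/L × 1.51 L = 2.45 g
HEPES buffer: dilute stock: 44.1 mM × 1510 mL ÷ 1000 mM = 66.59 mL
ammonium sulfate: 23 mmol/L × 132.1 g/mol × 1.51 L ÷ 1000 = 4.59 g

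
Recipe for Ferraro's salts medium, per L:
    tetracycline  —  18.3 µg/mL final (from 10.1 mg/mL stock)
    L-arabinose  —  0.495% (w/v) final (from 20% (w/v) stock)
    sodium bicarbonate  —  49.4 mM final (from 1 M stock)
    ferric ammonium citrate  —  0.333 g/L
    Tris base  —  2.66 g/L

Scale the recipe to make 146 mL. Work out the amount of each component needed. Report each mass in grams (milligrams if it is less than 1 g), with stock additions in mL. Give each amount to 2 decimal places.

tetracycline 0.26 mL; L-arabinose 3.61 mL; sodium bicarbonate 7.21 mL; ferric ammonium citrate 48.62 mg; Tris base 388.36 mg

Target volume = 146 mL = 0.146 L.
tetracycline: V = C2·V2/C1 = 18.3 µg/mL × 146 mL ÷ 10100 µg/mL = 0.26 mL
L-arabinose: C1V1 = C2V2 → 0.495% ÷ 20% × 146 mL = 3.61 mL
sodium bicarbonate: dilute stock: 49.4 mM × 146 mL ÷ 1000 mM = 7.21 mL
ferric ammonium citrate: 0.333 g/L × 0.146 L = 0.048618 g = 48.62 mg
Tris base: 2.66 g/L × 0.146 L = 0.38836 g = 388.36 mg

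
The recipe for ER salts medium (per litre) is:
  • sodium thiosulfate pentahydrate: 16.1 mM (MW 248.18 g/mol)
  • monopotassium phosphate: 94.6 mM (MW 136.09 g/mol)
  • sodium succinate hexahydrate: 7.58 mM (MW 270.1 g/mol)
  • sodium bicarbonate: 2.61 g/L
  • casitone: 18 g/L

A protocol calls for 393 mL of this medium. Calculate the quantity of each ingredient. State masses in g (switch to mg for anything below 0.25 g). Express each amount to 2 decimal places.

Working volume: 393 mL = 0.393 L.
sodium thiosulfate pentahydrate: 16.1 mmol/L × 248.18 g/mol × 0.393 L ÷ 1000 = 1.57 g
monopotassium phosphate: 94.6 mmol/L × 136.09 g/mol × 0.393 L ÷ 1000 = 5.06 g
sodium succinate hexahydrate: 7.58 mmol/L × 270.1 g/mol × 0.393 L ÷ 1000 = 0.80 g
sodium bicarbonate: 2.61 g/L × 0.393 L = 1.03 g
casitone: 18 g/L × 0.393 L = 7.07 g

sodium thiosulfate pentahydrate 1.57 g; monopotassium phosphate 5.06 g; sodium succinate hexahydrate 0.80 g; sodium bicarbonate 1.03 g; casitone 7.07 g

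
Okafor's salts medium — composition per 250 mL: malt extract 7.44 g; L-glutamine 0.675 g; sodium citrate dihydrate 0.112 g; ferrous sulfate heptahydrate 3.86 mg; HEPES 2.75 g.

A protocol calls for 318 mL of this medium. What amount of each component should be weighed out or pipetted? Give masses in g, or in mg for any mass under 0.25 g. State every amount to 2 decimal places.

Scale factor = 318 mL / 250 mL = 1.272.
malt extract: 7.44 g × (318 mL / 250 mL) = 9.46 g
L-glutamine: 0.675 g × (318 mL / 250 mL) = 0.86 g
sodium citrate dihydrate: 0.112 g × (318 mL / 250 mL) = 0.142464 g = 142.46 mg
ferrous sulfate heptahydrate: 3.86 mg × (318 mL / 250 mL) = 4.91 mg
HEPES: 2.75 g × (318 mL / 250 mL) = 3.50 g

malt extract 9.46 g; L-glutamine 0.86 g; sodium citrate dihydrate 142.46 mg; ferrous sulfate heptahydrate 4.91 mg; HEPES 3.50 g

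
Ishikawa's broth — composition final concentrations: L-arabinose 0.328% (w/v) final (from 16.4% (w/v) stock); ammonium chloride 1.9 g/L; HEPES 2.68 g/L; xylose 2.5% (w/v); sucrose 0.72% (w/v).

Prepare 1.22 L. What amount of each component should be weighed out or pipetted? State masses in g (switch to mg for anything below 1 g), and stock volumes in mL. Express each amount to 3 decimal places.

L-arabinose 24.400 mL; ammonium chloride 2.318 g; HEPES 3.270 g; xylose 30.500 g; sucrose 8.784 g

Scale factor relative to 1 L: 1.22.
L-arabinose: C1V1 = C2V2 → 0.328% ÷ 16.4% × 1220 mL = 24.400 mL
ammonium chloride: 1.9 g/L × 1.22 L = 2.318 g
HEPES: 2.68 g/L × 1.22 L = 3.270 g
xylose: 2.5% w/v = 25 g/L → 25 × 1.22 L = 30.500 g
sucrose: 0.72 g per 100 mL × 1220 mL ÷ 100 = 8.784 g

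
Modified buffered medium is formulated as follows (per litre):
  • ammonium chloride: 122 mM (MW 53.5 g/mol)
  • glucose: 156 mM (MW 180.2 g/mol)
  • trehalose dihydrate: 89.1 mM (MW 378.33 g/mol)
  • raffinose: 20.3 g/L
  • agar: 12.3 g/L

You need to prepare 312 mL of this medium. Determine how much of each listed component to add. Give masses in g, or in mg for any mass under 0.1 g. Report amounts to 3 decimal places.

ammonium chloride 2.036 g; glucose 8.771 g; trehalose dihydrate 10.517 g; raffinose 6.334 g; agar 3.838 g

Working volume: 312 mL = 0.312 L.
ammonium chloride: 122 mmol/L × 53.5 g/mol × 0.312 L ÷ 1000 = 2.036 g
glucose: 156 mmol/L × 180.2 g/mol × 0.312 L ÷ 1000 = 8.771 g
trehalose dihydrate: 89.1 mmol/L × 378.33 g/mol × 0.312 L ÷ 1000 = 10.517 g
raffinose: 20.3 g/L × 0.312 L = 6.334 g
agar: 12.3 g/L × 0.312 L = 3.838 g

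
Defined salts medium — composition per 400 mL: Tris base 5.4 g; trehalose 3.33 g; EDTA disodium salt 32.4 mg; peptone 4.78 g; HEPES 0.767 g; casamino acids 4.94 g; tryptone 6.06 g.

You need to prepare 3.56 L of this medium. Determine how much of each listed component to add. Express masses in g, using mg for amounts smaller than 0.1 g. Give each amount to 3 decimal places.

Scale factor = 3560 mL / 400 mL = 8.9.
Tris base: 5.4 g × (3560 mL / 400 mL) = 48.060 g
trehalose: 3.33 g × (3560 mL / 400 mL) = 29.637 g
EDTA disodium salt: 32.4 mg × (3560 mL / 400 mL) = 288.36 mg = 0.288 g
peptone: 4.78 g × (3560 mL / 400 mL) = 42.542 g
HEPES: 0.767 g × (3560 mL / 400 mL) = 6.826 g
casamino acids: 4.94 g × (3560 mL / 400 mL) = 43.966 g
tryptone: 6.06 g × (3560 mL / 400 mL) = 53.934 g

Tris base 48.060 g; trehalose 29.637 g; EDTA disodium salt 0.288 g; peptone 42.542 g; HEPES 6.826 g; casamino acids 43.966 g; tryptone 53.934 g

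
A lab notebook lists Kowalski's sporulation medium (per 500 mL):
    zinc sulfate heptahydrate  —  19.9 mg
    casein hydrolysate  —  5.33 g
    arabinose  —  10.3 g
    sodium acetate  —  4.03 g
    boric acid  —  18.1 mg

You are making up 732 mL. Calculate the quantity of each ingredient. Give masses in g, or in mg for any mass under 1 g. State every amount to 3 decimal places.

zinc sulfate heptahydrate 29.134 mg; casein hydrolysate 7.803 g; arabinose 15.079 g; sodium acetate 5.900 g; boric acid 26.498 mg

Ratio of target to recipe volume: 732 / 500 = 1.464.
zinc sulfate heptahydrate: 19.9 mg × (732 mL / 500 mL) = 29.134 mg
casein hydrolysate: 5.33 g × (732 mL / 500 mL) = 7.803 g
arabinose: 10.3 g × (732 mL / 500 mL) = 15.079 g
sodium acetate: 4.03 g × (732 mL / 500 mL) = 5.900 g
boric acid: 18.1 mg × (732 mL / 500 mL) = 26.498 mg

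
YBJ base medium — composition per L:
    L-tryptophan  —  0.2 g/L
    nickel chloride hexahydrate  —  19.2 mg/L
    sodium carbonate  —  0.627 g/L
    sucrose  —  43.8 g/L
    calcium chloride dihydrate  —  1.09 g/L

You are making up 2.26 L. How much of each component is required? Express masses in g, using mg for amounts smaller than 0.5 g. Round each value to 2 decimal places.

Working volume: 2.26 L.
L-tryptophan: 0.2 g/L × 2.26 L = 0.452 g = 452.00 mg
nickel chloride hexahydrate: 19.2 mg/L × 2.26 L = 43.39 mg
sodium carbonate: 0.627 g/L × 2.26 L = 1.42 g
sucrose: 43.8 g/L × 2.26 L = 98.99 g
calcium chloride dihydrate: 1.09 g/L × 2.26 L = 2.46 g

L-tryptophan 452.00 mg; nickel chloride hexahydrate 43.39 mg; sodium carbonate 1.42 g; sucrose 98.99 g; calcium chloride dihydrate 2.46 g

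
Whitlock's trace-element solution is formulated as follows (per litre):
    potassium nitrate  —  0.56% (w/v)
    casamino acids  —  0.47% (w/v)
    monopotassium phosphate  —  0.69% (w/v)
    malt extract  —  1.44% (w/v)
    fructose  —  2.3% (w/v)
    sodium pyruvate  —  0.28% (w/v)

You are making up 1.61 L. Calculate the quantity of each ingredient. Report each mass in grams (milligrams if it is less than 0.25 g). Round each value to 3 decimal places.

potassium nitrate 9.016 g; casamino acids 7.567 g; monopotassium phosphate 11.109 g; malt extract 23.184 g; fructose 37.030 g; sodium pyruvate 4.508 g

Working volume: 1.61 L.
potassium nitrate: 0.56% w/v = 5.6 g/L → 5.6 × 1.61 L = 9.016 g
casamino acids: 0.47 g per 100 mL × 1610 mL ÷ 100 = 7.567 g
monopotassium phosphate: 0.69% w/v = 6.9 g/L → 6.9 × 1.61 L = 11.109 g
malt extract: 1.44 g per 100 mL × 1610 mL ÷ 100 = 23.184 g
fructose: 2.3 g per 100 mL × 1610 mL ÷ 100 = 37.030 g
sodium pyruvate: 0.28 g per 100 mL × 1610 mL ÷ 100 = 4.508 g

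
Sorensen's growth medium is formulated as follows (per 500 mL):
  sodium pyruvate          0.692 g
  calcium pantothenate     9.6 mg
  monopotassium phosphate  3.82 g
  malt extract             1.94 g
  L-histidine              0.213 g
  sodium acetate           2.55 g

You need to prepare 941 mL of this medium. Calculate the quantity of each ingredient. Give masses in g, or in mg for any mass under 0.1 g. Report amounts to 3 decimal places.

sodium pyruvate 1.302 g; calcium pantothenate 18.067 mg; monopotassium phosphate 7.189 g; malt extract 3.651 g; L-histidine 0.401 g; sodium acetate 4.799 g

Ratio of target to recipe volume: 941 / 500 = 1.882.
sodium pyruvate: 0.692 g × (941 mL / 500 mL) = 1.302 g
calcium pantothenate: 9.6 mg × (941 mL / 500 mL) = 18.067 mg
monopotassium phosphate: 3.82 g × (941 mL / 500 mL) = 7.189 g
malt extract: 1.94 g × (941 mL / 500 mL) = 3.651 g
L-histidine: 0.213 g × (941 mL / 500 mL) = 0.401 g
sodium acetate: 2.55 g × (941 mL / 500 mL) = 4.799 g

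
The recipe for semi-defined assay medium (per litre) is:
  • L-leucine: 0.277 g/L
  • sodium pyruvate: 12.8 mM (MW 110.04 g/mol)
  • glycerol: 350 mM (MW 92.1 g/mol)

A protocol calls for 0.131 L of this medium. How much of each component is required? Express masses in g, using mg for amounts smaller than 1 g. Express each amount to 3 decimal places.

Scale factor relative to 1 L: 0.131.
L-leucine: 0.277 g/L × 0.131 L = 0.036287 g = 36.287 mg
sodium pyruvate: 12.8 mmol/L × 110.04 mg/mmol × 0.131 L = 184.515 mg
glycerol: 350 mmol/L × 92.1 g/mol × 0.131 L ÷ 1000 = 4.223 g

L-leucine 36.287 mg; sodium pyruvate 184.515 mg; glycerol 4.223 g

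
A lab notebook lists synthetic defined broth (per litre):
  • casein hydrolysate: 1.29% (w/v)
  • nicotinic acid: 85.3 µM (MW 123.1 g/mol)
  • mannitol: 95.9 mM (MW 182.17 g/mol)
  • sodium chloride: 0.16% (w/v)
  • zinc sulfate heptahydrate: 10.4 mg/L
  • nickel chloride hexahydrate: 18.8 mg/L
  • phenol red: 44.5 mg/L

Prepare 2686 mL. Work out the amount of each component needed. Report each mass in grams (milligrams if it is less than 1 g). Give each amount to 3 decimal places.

casein hydrolysate 34.649 g; nicotinic acid 28.204 mg; mannitol 46.925 g; sodium chloride 4.298 g; zinc sulfate heptahydrate 27.934 mg; nickel chloride hexahydrate 50.497 mg; phenol red 119.527 mg

Working volume: 2686 mL = 2.686 L.
casein hydrolysate: 1.29% w/v = 12.9 g/L → 12.9 × 2.686 L = 34.649 g
nicotinic acid: 85.3 µmol/L × 123.1 g/mol × 2.686 L ÷ 1000 = 28.204 mg
mannitol: 95.9 mmol/L × 182.17 g/mol × 2.686 L ÷ 1000 = 46.925 g
sodium chloride: 0.16 g per 100 mL × 2686 mL ÷ 100 = 4.298 g
zinc sulfate heptahydrate: 10.4 mg/L × 2.686 L = 27.934 mg
nickel chloride hexahydrate: 18.8 mg/L × 2.686 L = 50.497 mg
phenol red: 44.5 mg/L × 2.686 L = 119.527 mg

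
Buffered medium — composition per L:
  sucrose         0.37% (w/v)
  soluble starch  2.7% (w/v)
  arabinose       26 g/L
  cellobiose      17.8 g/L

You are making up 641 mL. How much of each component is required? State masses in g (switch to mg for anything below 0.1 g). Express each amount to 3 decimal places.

sucrose 2.372 g; soluble starch 17.307 g; arabinose 16.666 g; cellobiose 11.410 g

Working volume: 641 mL = 0.641 L.
sucrose: 0.37 g per 100 mL × 641 mL ÷ 100 = 2.372 g
soluble starch: 2.7% w/v = 27 g/L → 27 × 0.641 L = 17.307 g
arabinose: 26 g/L × 0.641 L = 16.666 g
cellobiose: 17.8 g/L × 0.641 L = 11.410 g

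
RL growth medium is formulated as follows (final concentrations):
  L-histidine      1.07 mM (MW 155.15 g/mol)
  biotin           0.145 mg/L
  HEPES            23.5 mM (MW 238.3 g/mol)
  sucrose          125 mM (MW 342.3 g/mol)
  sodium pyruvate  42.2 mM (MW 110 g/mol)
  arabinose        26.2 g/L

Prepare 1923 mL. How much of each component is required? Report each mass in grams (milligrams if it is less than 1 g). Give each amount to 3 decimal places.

L-histidine 319.238 mg; biotin 0.279 mg; HEPES 10.769 g; sucrose 82.280 g; sodium pyruvate 8.927 g; arabinose 50.383 g

Target volume = 1923 mL = 1.923 L.
L-histidine: 1.07 mmol/L × 155.15 mg/mmol × 1.923 L = 319.238 mg
biotin: 0.145 mg/L × 1.923 L = 0.279 mg
HEPES: 23.5 mmol/L × 238.3 g/mol × 1.923 L ÷ 1000 = 10.769 g
sucrose: 125 mmol/L × 342.3 g/mol × 1.923 L ÷ 1000 = 82.280 g
sodium pyruvate: 42.2 mmol/L × 110 g/mol × 1.923 L ÷ 1000 = 8.927 g
arabinose: 26.2 g/L × 1.923 L = 50.383 g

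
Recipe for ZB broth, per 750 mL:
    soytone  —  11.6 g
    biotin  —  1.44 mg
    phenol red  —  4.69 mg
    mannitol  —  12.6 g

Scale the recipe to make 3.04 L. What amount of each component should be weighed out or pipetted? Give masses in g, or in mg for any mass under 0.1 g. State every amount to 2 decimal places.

soytone 47.02 g; biotin 5.84 mg; phenol red 19.01 mg; mannitol 51.07 g

Scale factor = 3040 mL / 750 mL = 4.05333.
soytone: 11.6 g × (3040 mL / 750 mL) = 47.02 g
biotin: 1.44 mg × (3040 mL / 750 mL) = 5.84 mg
phenol red: 4.69 mg × (3040 mL / 750 mL) = 19.01 mg
mannitol: 12.6 g × (3040 mL / 750 mL) = 51.07 g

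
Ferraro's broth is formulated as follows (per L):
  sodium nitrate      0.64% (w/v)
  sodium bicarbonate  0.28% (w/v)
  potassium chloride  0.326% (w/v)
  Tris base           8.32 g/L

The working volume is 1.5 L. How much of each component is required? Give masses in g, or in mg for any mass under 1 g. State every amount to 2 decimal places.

sodium nitrate 9.60 g; sodium bicarbonate 4.20 g; potassium chloride 4.89 g; Tris base 12.48 g

Working volume: 1.5 L.
sodium nitrate: 0.64% w/v = 6.4 g/L → 6.4 × 1.5 L = 9.60 g
sodium bicarbonate: 0.28 g per 100 mL × 1500 mL ÷ 100 = 4.20 g
potassium chloride: 0.326 g per 100 mL × 1500 mL ÷ 100 = 4.89 g
Tris base: 8.32 g/L × 1.5 L = 12.48 g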